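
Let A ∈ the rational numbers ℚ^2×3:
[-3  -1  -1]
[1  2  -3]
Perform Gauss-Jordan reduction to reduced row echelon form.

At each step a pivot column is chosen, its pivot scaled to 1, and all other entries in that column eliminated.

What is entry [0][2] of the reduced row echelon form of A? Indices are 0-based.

[1] R0 /= -3  ⇒  (1, 1/3, 1/3)
     R1 -= 1·R0  ⇒  (0, 5/3, -10/3)
[2] R1 /= 5/3  ⇒  (0, 1, -2)
     R0 -= 1/3·R1  ⇒  (1, 0, 1)

M[0][2] = 1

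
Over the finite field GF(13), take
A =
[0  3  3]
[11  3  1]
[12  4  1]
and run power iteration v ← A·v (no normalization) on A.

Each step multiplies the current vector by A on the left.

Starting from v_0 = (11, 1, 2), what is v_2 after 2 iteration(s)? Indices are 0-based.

v_0 = (11, 1, 2).
v_1 = A·v_0 = (9, 9, 8).
v_2 = A·v_1 = (12, 4, 9).

v_2 = (12, 4, 9)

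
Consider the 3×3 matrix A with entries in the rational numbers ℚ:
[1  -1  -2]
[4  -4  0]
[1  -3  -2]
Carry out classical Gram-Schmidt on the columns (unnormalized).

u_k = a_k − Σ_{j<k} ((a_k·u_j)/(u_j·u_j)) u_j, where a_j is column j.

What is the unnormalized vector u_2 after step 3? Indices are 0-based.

Step 1: u_0 = a_0 = (1, 4, 1).
Step 2: u_1 = a_1 − (-10/9)·u_0 = (1/9, 4/9, -17/9).
Step 3: u_2 = a_2 − (-2/9)·u_0 − (16/17)·u_1 = (-32/17, 8/17, 0).

u_2 = (-32/17, 8/17, 0)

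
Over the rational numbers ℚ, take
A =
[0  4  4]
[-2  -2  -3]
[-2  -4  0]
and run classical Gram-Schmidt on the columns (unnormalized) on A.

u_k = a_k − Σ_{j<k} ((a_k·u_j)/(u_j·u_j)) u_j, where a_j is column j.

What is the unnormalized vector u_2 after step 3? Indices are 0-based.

u_2 = (10/9, -20/9, 20/9)

Step 1: u_0 = a_0 = (0, -2, -2).
Step 2: u_1 = a_1 − (3/2)·u_0 = (4, 1, -1).
Step 3: u_2 = a_2 − (3/4)·u_0 − (13/18)·u_1 = (10/9, -20/9, 20/9).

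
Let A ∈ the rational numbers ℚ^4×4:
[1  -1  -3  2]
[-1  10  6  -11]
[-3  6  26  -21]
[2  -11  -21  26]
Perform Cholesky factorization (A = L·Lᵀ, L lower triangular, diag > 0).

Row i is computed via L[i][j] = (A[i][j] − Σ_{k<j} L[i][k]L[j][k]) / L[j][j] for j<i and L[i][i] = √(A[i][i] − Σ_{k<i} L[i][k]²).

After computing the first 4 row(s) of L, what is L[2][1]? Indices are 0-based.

Step 1: L[0][0] = √(1) = 1.
  L[1][0] = (-1) / L[0][0] = -1.
Step 2: L[1][1] = √(9) = 3.
  L[2][0] = (-3) / L[0][0] = -3.
  L[2][1] = (3) / L[1][1] = 1.
Step 3: L[2][2] = √(16) = 4.
  L[3][0] = (2) / L[0][0] = 2.
  L[3][1] = (-9) / L[1][1] = -3.
  L[3][2] = (-12) / L[2][2] = -3.
Step 4: L[3][3] = √(4) = 2.

L[2][1] = 1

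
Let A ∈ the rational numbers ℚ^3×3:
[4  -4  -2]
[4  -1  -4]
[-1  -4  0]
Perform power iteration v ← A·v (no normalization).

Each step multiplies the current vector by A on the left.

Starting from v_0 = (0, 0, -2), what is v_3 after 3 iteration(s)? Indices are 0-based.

v_0 = (0, 0, -2).
v_1 = A·v_0 = (4, 8, 0).
v_2 = A·v_1 = (-16, 8, -36).
v_3 = A·v_2 = (-24, 72, -16).

v_3 = (-24, 72, -16)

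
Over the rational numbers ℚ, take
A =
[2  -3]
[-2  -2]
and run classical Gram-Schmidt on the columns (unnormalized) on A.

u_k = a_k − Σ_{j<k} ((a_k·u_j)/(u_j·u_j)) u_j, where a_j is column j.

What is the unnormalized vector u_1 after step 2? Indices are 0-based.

u_1 = (-5/2, -5/2)

Step 1: u_0 = a_0 = (2, -2).
Step 2: u_1 = a_1 − (-1/4)·u_0 = (-5/2, -5/2).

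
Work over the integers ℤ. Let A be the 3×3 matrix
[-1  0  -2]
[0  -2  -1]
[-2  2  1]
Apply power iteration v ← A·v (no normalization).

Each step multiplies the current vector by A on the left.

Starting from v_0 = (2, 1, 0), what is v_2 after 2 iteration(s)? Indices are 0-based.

v_2 = (6, 6, -2)

v_0 = (2, 1, 0).
v_1 = A·v_0 = (-2, -2, -2).
v_2 = A·v_1 = (6, 6, -2).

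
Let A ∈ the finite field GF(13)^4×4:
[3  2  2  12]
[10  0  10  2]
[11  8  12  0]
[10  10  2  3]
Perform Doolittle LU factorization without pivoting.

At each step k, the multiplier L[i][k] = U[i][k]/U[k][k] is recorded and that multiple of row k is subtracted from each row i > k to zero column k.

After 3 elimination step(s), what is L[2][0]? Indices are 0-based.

L[2][0] = 8

[col 0] pivot 3
  R1 -= 12*R0 → (0, 2, 12, 1)  (L[1][0] := 12)
  R2 -= 8*R0 → (0, 5, 9, 8)  (L[2][0] := 8)
  R3 -= 12*R0 → (0, 12, 4, 2)  (L[3][0] := 12)
[col 1] pivot 2
  R2 -= 9*R1 → (0, 0, 5, 12)  (L[2][1] := 9)
  R3 -= 6*R1 → (0, 0, 10, 9)  (L[3][1] := 6)
[col 2] pivot 5
  R3 -= 2*R2 → (0, 0, 0, 11)  (L[3][2] := 2)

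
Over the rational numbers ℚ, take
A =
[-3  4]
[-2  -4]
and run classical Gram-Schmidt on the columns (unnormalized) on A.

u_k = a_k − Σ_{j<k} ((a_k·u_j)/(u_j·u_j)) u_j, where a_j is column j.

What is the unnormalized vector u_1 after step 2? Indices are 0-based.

Step 1: u_0 = a_0 = (-3, -2).
Step 2: u_1 = a_1 − (-4/13)·u_0 = (40/13, -60/13).

u_1 = (40/13, -60/13)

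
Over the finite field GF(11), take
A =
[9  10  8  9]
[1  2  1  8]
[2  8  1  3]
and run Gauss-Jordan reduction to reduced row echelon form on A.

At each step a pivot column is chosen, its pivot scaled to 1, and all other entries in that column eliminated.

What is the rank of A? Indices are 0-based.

step 1: normalize row 0 (÷9) = (1, 6, 7, 1)
  row 1: subtract 1×row0 = (0, 7, 5, 7)
  row 2: subtract 2×row0 = (0, 7, 9, 1)
step 2: normalize row 1 (÷7) = (0, 1, 7, 1)
  row 0: subtract 6×row1 = (1, 0, 9, 6)
  row 2: subtract 7×row1 = (0, 0, 4, 5)
step 3: normalize row 2 (÷4) = (0, 0, 1, 4)
  row 0: subtract 9×row2 = (1, 0, 0, 3)
  row 1: subtract 7×row2 = (0, 1, 0, 6)

rank = 3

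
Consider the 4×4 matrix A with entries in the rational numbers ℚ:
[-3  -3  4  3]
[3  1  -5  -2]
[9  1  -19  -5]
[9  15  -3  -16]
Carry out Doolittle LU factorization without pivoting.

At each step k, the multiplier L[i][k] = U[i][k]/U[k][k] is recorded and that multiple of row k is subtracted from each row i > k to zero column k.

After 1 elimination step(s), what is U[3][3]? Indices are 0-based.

Step 1: pivot at (0,0) is -3.
  row1 ← row1 − (-1)·row0  ⇒  L[1][0]=-1, U row1=(0, -2, -1, 1)
  row2 ← row2 − (-3)·row0  ⇒  L[2][0]=-3, U row2=(0, -8, -7, 4)
  row3 ← row3 − (-3)·row0  ⇒  L[3][0]=-3, U row3=(0, 6, 9, -7)

U[3][3] = -7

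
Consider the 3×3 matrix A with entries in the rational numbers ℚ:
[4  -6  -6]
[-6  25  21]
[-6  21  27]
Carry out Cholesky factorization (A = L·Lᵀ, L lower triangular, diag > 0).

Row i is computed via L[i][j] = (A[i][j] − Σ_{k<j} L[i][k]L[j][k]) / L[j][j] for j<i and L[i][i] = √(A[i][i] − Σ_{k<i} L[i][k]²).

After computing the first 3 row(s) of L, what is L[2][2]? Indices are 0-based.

L[2][2] = 3

Step 1: L[0][0] = √(4) = 2.
  L[1][0] = (-6) / L[0][0] = -3.
Step 2: L[1][1] = √(16) = 4.
  L[2][0] = (-6) / L[0][0] = -3.
  L[2][1] = (12) / L[1][1] = 3.
Step 3: L[2][2] = √(9) = 3.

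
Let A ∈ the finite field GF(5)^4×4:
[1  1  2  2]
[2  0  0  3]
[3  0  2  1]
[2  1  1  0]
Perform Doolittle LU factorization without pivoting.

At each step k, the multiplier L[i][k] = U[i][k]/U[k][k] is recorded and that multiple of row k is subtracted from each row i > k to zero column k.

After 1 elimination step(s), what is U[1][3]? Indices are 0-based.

[col 0] pivot 1
  R1 -= 2*R0 → (0, 3, 1, 4)  (L[1][0] := 2)
  R2 -= 3*R0 → (0, 2, 1, 0)  (L[2][0] := 3)
  R3 -= 2*R0 → (0, 4, 2, 1)  (L[3][0] := 2)

U[1][3] = 4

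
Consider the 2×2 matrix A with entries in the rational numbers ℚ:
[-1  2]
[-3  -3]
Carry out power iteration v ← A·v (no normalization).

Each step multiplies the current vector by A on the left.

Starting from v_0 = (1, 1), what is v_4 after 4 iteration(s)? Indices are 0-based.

v_4 = (-55, -111)

v_0 = (1, 1).
v_1 = A·v_0 = (1, -6).
v_2 = A·v_1 = (-13, 15).
v_3 = A·v_2 = (43, -6).
v_4 = A·v_3 = (-55, -111).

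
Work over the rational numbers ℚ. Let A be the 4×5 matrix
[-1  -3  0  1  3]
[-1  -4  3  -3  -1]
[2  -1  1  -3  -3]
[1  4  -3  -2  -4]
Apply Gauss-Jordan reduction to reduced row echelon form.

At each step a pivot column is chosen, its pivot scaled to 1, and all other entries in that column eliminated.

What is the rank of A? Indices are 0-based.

[1] R0 /= -1  ⇒  (1, 3, 0, -1, -3)
     R1 -= -1·R0  ⇒  (0, -1, 3, -4, -4)
     R2 -= 2·R0  ⇒  (0, -7, 1, -1, 3)
     R3 -= 1·R0  ⇒  (0, 1, -3, -1, -1)
[2] R1 /= -1  ⇒  (0, 1, -3, 4, 4)
     R0 -= 3·R1  ⇒  (1, 0, 9, -13, -15)
     R2 -= -7·R1  ⇒  (0, 0, -20, 27, 31)
     R3 -= 1·R1  ⇒  (0, 0, 0, -5, -5)
[3] R2 /= -20  ⇒  (0, 0, 1, -27/20, -31/20)
     R0 -= 9·R2  ⇒  (1, 0, 0, -17/20, -21/20)
     R1 -= -3·R2  ⇒  (0, 1, 0, -1/20, -13/20)
[4] R3 /= -5  ⇒  (0, 0, 0, 1, 1)
     R0 -= -17/20·R3  ⇒  (1, 0, 0, 0, -1/5)
     R1 -= -1/20·R3  ⇒  (0, 1, 0, 0, -3/5)
     R2 -= -27/20·R3  ⇒  (0, 0, 1, 0, -1/5)

rank = 4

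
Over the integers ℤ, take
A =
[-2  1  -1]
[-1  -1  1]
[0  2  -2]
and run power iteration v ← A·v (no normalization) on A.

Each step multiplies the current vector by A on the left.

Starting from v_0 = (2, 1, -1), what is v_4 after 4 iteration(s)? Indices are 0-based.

v_4 = (-142, 40, -148)

v_0 = (2, 1, -1).
v_1 = A·v_0 = (-2, -4, 4).
v_2 = A·v_1 = (-4, 10, -16).
v_3 = A·v_2 = (34, -22, 52).
v_4 = A·v_3 = (-142, 40, -148).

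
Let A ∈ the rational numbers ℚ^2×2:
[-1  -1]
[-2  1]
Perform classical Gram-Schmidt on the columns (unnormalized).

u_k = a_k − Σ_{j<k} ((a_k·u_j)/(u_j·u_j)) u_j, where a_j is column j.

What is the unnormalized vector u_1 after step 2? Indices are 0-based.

u_1 = (-6/5, 3/5)

Step 1: u_0 = a_0 = (-1, -2).
Step 2: u_1 = a_1 − (-1/5)·u_0 = (-6/5, 3/5).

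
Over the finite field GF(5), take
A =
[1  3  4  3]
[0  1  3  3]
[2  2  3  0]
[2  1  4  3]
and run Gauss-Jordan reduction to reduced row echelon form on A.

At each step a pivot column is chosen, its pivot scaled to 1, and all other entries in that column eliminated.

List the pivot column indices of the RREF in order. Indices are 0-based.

pivot columns: 0, 1, 2, 3

step 1: normalize row 0 (÷1) = (1, 3, 4, 3)
  row 2: subtract 2×row0 = (0, 1, 0, 4)
  row 3: subtract 2×row0 = (0, 0, 1, 2)
step 2: normalize row 1 (÷1) = (0, 1, 3, 3)
  row 0: subtract 3×row1 = (1, 0, 0, 4)
  row 2: subtract 1×row1 = (0, 0, 2, 1)
step 3: normalize row 2 (÷2) = (0, 0, 1, 3)
  row 1: subtract 3×row2 = (0, 1, 0, 4)
  row 3: subtract 1×row2 = (0, 0, 0, 4)
step 4: normalize row 3 (÷4) = (0, 0, 0, 1)
  row 0: subtract 4×row3 = (1, 0, 0, 0)
  row 1: subtract 4×row3 = (0, 1, 0, 0)
  row 2: subtract 3×row3 = (0, 0, 1, 0)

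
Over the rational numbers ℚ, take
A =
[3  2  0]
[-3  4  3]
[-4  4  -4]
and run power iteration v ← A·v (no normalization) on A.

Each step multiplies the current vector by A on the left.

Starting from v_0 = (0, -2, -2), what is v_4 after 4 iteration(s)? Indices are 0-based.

v_0 = (0, -2, -2).
v_1 = A·v_0 = (-4, -14, 0).
v_2 = A·v_1 = (-40, -44, -40).
v_3 = A·v_2 = (-208, -176, 144).
v_4 = A·v_3 = (-976, 352, -448).

v_4 = (-976, 352, -448)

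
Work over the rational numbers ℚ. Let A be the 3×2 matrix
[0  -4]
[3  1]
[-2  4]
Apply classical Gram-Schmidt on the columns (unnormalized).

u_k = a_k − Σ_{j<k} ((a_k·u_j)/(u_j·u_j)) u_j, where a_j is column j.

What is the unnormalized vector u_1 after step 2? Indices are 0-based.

Step 1: u_0 = a_0 = (0, 3, -2).
Step 2: u_1 = a_1 − (-5/13)·u_0 = (-4, 28/13, 42/13).

u_1 = (-4, 28/13, 42/13)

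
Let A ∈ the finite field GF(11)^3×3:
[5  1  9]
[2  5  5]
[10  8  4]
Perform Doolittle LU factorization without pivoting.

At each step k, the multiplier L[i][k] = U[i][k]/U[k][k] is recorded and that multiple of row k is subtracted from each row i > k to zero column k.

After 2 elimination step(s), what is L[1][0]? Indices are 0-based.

L[1][0] = 7

k=0: U[0][0]=5
  eliminate (1,0): mult=7, new row 1: (0, 9, 8); set L[1][0]=7
  eliminate (2,0): mult=2, new row 2: (0, 6, 8); set L[2][0]=2
k=1: U[1][1]=9
  eliminate (2,1): mult=8, new row 2: (0, 0, 10); set L[2][1]=8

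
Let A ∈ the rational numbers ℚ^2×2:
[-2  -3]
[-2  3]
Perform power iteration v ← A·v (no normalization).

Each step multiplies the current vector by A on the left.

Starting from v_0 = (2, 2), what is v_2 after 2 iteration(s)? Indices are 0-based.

v_2 = (14, 26)

v_0 = (2, 2).
v_1 = A·v_0 = (-10, 2).
v_2 = A·v_1 = (14, 26).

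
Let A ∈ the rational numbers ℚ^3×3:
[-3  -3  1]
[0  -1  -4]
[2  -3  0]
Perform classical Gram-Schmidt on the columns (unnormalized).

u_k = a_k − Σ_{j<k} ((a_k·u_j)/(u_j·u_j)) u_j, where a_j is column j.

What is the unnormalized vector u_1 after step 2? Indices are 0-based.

u_1 = (-30/13, -1, -45/13)

Step 1: u_0 = a_0 = (-3, 0, 2).
Step 2: u_1 = a_1 − (3/13)·u_0 = (-30/13, -1, -45/13).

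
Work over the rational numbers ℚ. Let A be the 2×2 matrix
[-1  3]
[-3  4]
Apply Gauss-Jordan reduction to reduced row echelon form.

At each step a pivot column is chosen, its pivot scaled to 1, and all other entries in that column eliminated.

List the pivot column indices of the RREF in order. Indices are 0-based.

pivot(0,0)=-1: scale R0 → (1, -3)
  clear (1,0): R1 −= (-3)R0 → (0, -5)
pivot(1,1)=-5: scale R1 → (0, 1)
  clear (0,1): R0 −= (-3)R1 → (1, 0)

pivot columns: 0, 1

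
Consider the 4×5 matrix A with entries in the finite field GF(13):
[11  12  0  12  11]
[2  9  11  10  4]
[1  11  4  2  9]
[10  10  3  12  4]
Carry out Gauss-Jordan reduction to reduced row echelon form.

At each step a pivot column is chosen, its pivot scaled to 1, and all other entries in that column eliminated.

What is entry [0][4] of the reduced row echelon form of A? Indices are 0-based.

[1] R0 /= 11  ⇒  (1, 7, 0, 7, 1)
     R1 -= 2·R0  ⇒  (0, 8, 11, 9, 2)
     R2 -= 1·R0  ⇒  (0, 4, 4, 8, 8)
     R3 -= 10·R0  ⇒  (0, 5, 3, 7, 7)
[2] R1 /= 8  ⇒  (0, 1, 3, 6, 10)
     R0 -= 7·R1  ⇒  (1, 0, 5, 4, 9)
     R2 -= 4·R1  ⇒  (0, 0, 5, 10, 7)
     R3 -= 5·R1  ⇒  (0, 0, 1, 3, 9)
[3] R2 /= 5  ⇒  (0, 0, 1, 2, 4)
     R0 -= 5·R2  ⇒  (1, 0, 0, 7, 2)
     R1 -= 3·R2  ⇒  (0, 1, 0, 0, 11)
     R3 -= 1·R2  ⇒  (0, 0, 0, 1, 5)
[4] R3 /= 1  ⇒  (0, 0, 0, 1, 5)
     R0 -= 7·R3  ⇒  (1, 0, 0, 0, 6)
     R2 -= 2·R3  ⇒  (0, 0, 1, 0, 7)

M[0][4] = 6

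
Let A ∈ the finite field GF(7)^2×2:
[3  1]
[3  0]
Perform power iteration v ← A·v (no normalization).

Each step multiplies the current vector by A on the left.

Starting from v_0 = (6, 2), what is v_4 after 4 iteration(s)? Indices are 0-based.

v_0 = (6, 2).
v_1 = A·v_0 = (6, 4).
v_2 = A·v_1 = (1, 4).
v_3 = A·v_2 = (0, 3).
v_4 = A·v_3 = (3, 0).

v_4 = (3, 0)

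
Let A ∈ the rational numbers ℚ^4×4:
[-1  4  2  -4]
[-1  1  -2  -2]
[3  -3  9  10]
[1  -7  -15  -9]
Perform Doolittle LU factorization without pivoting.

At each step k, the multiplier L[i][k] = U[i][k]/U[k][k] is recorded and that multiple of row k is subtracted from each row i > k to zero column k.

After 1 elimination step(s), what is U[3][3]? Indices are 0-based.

[col 0] pivot -1
  R1 -= 1*R0 → (0, -3, -4, 2)  (L[1][0] := 1)
  R2 -= -3*R0 → (0, 9, 15, -2)  (L[2][0] := -3)
  R3 -= -1*R0 → (0, -3, -13, -13)  (L[3][0] := -1)

U[3][3] = -13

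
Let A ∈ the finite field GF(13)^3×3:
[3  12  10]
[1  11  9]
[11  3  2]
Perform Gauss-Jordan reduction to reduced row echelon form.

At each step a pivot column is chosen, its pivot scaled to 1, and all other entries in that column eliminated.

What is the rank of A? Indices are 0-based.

step 1: normalize row 0 (÷3) = (1, 4, 12)
  row 1: subtract 1×row0 = (0, 7, 10)
  row 2: subtract 11×row0 = (0, 11, 0)
step 2: normalize row 1 (÷7) = (0, 1, 7)
  row 0: subtract 4×row1 = (1, 0, 10)
  row 2: subtract 11×row1 = (0, 0, 1)
step 3: normalize row 2 (÷1) = (0, 0, 1)
  row 0: subtract 10×row2 = (1, 0, 0)
  row 1: subtract 7×row2 = (0, 1, 0)

rank = 3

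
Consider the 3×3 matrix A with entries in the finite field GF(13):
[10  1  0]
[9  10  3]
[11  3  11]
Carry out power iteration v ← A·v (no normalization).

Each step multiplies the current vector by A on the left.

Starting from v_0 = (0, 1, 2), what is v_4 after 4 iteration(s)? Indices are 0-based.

v_4 = (6, 5, 12)

v_0 = (0, 1, 2).
v_1 = A·v_0 = (1, 3, 12).
v_2 = A·v_1 = (0, 10, 9).
v_3 = A·v_2 = (10, 10, 12).
v_4 = A·v_3 = (6, 5, 12).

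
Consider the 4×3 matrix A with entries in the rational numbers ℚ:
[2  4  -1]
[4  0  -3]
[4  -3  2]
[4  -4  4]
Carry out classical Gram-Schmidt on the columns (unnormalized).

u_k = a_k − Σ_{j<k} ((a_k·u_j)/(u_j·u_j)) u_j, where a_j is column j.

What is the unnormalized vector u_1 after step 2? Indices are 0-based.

Step 1: u_0 = a_0 = (2, 4, 4, 4).
Step 2: u_1 = a_1 − (-5/13)·u_0 = (62/13, 20/13, -19/13, -32/13).

u_1 = (62/13, 20/13, -19/13, -32/13)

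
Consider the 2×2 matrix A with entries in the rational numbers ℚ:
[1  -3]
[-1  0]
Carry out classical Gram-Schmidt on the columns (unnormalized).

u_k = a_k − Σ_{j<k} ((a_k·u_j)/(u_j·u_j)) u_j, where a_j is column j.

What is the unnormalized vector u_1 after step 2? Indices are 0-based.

u_1 = (-3/2, -3/2)

Step 1: u_0 = a_0 = (1, -1).
Step 2: u_1 = a_1 − (-3/2)·u_0 = (-3/2, -3/2).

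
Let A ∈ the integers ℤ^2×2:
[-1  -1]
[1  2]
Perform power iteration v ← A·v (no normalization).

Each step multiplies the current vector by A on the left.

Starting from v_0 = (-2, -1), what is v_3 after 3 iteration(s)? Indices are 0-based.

v_0 = (-2, -1).
v_1 = A·v_0 = (3, -4).
v_2 = A·v_1 = (1, -5).
v_3 = A·v_2 = (4, -9).

v_3 = (4, -9)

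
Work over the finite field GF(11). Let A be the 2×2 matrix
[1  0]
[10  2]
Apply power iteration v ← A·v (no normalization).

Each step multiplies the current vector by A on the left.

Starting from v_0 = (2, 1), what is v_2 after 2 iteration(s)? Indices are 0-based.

v_2 = (2, 9)

v_0 = (2, 1).
v_1 = A·v_0 = (2, 0).
v_2 = A·v_1 = (2, 9).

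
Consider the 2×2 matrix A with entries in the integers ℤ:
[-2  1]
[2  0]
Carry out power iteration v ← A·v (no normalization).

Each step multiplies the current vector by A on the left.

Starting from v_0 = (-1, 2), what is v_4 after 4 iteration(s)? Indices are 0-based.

v_4 = (-76, 56)

v_0 = (-1, 2).
v_1 = A·v_0 = (4, -2).
v_2 = A·v_1 = (-10, 8).
v_3 = A·v_2 = (28, -20).
v_4 = A·v_3 = (-76, 56).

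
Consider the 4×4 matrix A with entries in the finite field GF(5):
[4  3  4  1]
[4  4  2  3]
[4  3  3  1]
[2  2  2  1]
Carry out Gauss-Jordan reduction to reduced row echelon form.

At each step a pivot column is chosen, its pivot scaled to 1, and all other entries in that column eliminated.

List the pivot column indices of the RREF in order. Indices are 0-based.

pivot columns: 0, 1, 2, 3

step 1: normalize row 0 (÷4) = (1, 2, 1, 4)
  row 1: subtract 4×row0 = (0, 1, 3, 2)
  row 2: subtract 4×row0 = (0, 0, 4, 0)
  row 3: subtract 2×row0 = (0, 3, 0, 3)
step 2: normalize row 1 (÷1) = (0, 1, 3, 2)
  row 0: subtract 2×row1 = (1, 0, 0, 0)
  row 3: subtract 3×row1 = (0, 0, 1, 2)
step 3: normalize row 2 (÷4) = (0, 0, 1, 0)
  row 1: subtract 3×row2 = (0, 1, 0, 2)
  row 3: subtract 1×row2 = (0, 0, 0, 2)
step 4: normalize row 3 (÷2) = (0, 0, 0, 1)
  row 1: subtract 2×row3 = (0, 1, 0, 0)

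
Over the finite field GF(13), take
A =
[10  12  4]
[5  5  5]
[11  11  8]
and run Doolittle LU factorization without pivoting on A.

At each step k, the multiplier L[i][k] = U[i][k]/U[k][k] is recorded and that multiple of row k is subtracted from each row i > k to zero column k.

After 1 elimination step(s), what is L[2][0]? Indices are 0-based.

Step 1: pivot at (0,0) is 10.
  row1 ← row1 − (7)·row0  ⇒  L[1][0]=7, U row1=(0, 12, 3)
  row2 ← row2 − (5)·row0  ⇒  L[2][0]=5, U row2=(0, 3, 1)

L[2][0] = 5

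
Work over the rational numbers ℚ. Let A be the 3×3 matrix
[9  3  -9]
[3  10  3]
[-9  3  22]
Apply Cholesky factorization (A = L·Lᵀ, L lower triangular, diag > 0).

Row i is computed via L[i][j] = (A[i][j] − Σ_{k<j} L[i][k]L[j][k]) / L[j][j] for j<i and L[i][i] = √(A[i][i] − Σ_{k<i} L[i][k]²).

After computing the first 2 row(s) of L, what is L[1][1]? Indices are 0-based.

Step 1: L[0][0] = √(9) = 3.
  L[1][0] = (3) / L[0][0] = 1.
Step 2: L[1][1] = √(9) = 3.

L[1][1] = 3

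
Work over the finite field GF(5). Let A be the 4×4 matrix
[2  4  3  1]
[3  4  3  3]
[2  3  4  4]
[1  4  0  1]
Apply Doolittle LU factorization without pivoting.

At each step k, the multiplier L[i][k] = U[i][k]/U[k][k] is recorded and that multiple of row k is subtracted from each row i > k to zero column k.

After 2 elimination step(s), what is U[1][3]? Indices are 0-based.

[col 0] pivot 2
  R1 -= 4*R0 → (0, 3, 1, 4)  (L[1][0] := 4)
  R2 -= 1*R0 → (0, 4, 1, 3)  (L[2][0] := 1)
  R3 -= 3*R0 → (0, 2, 1, 3)  (L[3][0] := 3)
[col 1] pivot 3
  R2 -= 3*R1 → (0, 0, 3, 1)  (L[2][1] := 3)
  R3 -= 4*R1 → (0, 0, 2, 2)  (L[3][1] := 4)

U[1][3] = 4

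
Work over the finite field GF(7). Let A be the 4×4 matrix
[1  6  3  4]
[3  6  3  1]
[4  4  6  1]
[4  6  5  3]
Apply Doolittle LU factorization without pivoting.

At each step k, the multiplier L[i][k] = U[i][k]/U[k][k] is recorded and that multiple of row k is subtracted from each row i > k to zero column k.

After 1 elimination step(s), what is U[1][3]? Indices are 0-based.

[col 0] pivot 1
  R1 -= 3*R0 → (0, 2, 1, 3)  (L[1][0] := 3)
  R2 -= 4*R0 → (0, 1, 1, 6)  (L[2][0] := 4)
  R3 -= 4*R0 → (0, 3, 0, 1)  (L[3][0] := 4)

U[1][3] = 3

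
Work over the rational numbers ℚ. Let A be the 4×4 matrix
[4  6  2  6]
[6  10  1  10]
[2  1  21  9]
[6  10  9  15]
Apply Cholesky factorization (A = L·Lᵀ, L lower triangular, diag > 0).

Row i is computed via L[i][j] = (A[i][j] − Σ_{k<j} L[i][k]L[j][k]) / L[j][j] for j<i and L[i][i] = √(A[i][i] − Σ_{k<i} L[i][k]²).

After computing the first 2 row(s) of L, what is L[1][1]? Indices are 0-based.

L[1][1] = 1

Step 1: L[0][0] = √(4) = 2.
  L[1][0] = (6) / L[0][0] = 3.
Step 2: L[1][1] = √(1) = 1.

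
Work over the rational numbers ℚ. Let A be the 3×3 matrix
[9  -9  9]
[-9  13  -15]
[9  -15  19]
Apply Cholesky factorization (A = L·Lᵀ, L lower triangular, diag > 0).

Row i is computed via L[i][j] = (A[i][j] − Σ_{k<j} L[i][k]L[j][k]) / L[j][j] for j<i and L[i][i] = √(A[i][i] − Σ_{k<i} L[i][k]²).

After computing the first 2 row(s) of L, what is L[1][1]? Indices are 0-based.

L[1][1] = 2

Step 1: L[0][0] = √(9) = 3.
  L[1][0] = (-9) / L[0][0] = -3.
Step 2: L[1][1] = √(4) = 2.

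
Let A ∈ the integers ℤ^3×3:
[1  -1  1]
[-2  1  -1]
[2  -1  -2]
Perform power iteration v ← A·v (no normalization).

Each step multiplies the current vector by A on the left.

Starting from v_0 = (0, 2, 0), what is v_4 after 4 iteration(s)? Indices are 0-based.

v_4 = (-54, 70, -22)

v_0 = (0, 2, 0).
v_1 = A·v_0 = (-2, 2, -2).
v_2 = A·v_1 = (-6, 8, -2).
v_3 = A·v_2 = (-16, 22, -16).
v_4 = A·v_3 = (-54, 70, -22).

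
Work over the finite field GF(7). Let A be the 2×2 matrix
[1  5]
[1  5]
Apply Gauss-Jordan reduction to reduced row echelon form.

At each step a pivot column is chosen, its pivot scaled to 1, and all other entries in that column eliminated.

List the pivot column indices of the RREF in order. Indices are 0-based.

pivot columns: 0

pivot(0,0)=1: scale R0 → (1, 5)
  clear (1,0): R1 −= (1)R0 → (0, 0)
col 1: no nonzero at/below row 1; advance.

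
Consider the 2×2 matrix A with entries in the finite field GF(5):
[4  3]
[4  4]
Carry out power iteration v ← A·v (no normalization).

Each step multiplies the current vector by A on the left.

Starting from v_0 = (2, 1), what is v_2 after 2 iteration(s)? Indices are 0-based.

v_0 = (2, 1).
v_1 = A·v_0 = (1, 2).
v_2 = A·v_1 = (0, 2).

v_2 = (0, 2)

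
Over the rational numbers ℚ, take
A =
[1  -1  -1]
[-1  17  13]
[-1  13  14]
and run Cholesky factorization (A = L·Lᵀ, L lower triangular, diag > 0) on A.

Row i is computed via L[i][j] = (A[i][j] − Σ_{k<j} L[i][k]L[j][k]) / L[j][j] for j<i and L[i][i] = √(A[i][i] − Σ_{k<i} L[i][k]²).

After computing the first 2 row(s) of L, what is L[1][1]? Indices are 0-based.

L[1][1] = 4

Step 1: L[0][0] = √(1) = 1.
  L[1][0] = (-1) / L[0][0] = -1.
Step 2: L[1][1] = √(16) = 4.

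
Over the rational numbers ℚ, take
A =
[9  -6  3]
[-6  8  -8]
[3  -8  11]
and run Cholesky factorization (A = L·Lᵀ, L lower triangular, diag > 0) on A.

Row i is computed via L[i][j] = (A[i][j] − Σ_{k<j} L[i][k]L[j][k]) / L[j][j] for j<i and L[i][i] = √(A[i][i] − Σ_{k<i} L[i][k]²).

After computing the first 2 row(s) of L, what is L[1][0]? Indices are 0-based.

L[1][0] = -2

Step 1: L[0][0] = √(9) = 3.
  L[1][0] = (-6) / L[0][0] = -2.
Step 2: L[1][1] = √(4) = 2.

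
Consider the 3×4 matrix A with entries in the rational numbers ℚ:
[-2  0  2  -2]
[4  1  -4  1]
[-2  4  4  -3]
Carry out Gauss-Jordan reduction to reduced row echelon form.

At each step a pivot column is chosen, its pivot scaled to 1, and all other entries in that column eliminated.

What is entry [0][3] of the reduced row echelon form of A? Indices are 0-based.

M[0][3] = 13/2

step 1: normalize row 0 (÷-2) = (1, 0, -1, 1)
  row 1: subtract 4×row0 = (0, 1, 0, -3)
  row 2: subtract -2×row0 = (0, 4, 2, -1)
step 2: normalize row 1 (÷1) = (0, 1, 0, -3)
  row 2: subtract 4×row1 = (0, 0, 2, 11)
step 3: normalize row 2 (÷2) = (0, 0, 1, 11/2)
  row 0: subtract -1×row2 = (1, 0, 0, 13/2)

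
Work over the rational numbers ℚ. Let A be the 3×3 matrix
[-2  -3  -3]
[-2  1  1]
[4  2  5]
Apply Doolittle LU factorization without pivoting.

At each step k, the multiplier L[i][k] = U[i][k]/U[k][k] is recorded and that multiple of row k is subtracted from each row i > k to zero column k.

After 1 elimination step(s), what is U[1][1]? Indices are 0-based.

U[1][1] = 4

[col 0] pivot -2
  R1 -= 1*R0 → (0, 4, 4)  (L[1][0] := 1)
  R2 -= -2*R0 → (0, -4, -1)  (L[2][0] := -2)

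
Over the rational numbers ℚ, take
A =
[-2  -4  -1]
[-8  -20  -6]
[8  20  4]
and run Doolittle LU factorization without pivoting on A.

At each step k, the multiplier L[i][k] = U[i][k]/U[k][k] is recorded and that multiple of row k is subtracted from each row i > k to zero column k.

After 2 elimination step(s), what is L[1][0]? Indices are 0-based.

k=0: U[0][0]=-2
  eliminate (1,0): mult=4, new row 1: (0, -4, -2); set L[1][0]=4
  eliminate (2,0): mult=-4, new row 2: (0, 4, 0); set L[2][0]=-4
k=1: U[1][1]=-4
  eliminate (2,1): mult=-1, new row 2: (0, 0, -2); set L[2][1]=-1

L[1][0] = 4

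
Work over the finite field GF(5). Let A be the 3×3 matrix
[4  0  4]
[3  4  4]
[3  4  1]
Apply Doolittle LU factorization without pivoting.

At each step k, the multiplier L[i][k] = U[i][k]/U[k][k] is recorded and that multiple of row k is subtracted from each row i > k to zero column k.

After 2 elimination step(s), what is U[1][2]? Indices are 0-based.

U[1][2] = 1

Step 1: pivot at (0,0) is 4.
  row1 ← row1 − (2)·row0  ⇒  L[1][0]=2, U row1=(0, 4, 1)
  row2 ← row2 − (2)·row0  ⇒  L[2][0]=2, U row2=(0, 4, 3)
Step 2: pivot at (1,1) is 4.
  row2 ← row2 − (1)·row1  ⇒  L[2][1]=1, U row2=(0, 0, 2)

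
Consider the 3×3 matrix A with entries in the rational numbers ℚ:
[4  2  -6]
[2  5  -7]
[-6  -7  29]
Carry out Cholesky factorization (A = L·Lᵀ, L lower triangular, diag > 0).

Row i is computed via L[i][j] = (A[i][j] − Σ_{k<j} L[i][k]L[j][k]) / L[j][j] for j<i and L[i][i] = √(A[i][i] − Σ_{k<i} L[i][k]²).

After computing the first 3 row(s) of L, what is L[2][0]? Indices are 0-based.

L[2][0] = -3

Step 1: L[0][0] = √(4) = 2.
  L[1][0] = (2) / L[0][0] = 1.
Step 2: L[1][1] = √(4) = 2.
  L[2][0] = (-6) / L[0][0] = -3.
  L[2][1] = (-4) / L[1][1] = -2.
Step 3: L[2][2] = √(16) = 4.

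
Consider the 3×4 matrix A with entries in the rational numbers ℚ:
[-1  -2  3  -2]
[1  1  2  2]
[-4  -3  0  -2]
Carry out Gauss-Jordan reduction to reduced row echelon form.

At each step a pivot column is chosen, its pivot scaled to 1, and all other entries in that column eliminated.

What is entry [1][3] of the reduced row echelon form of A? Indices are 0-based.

M[1][3] = 30/13

step 1: normalize row 0 (÷-1) = (1, 2, -3, 2)
  row 1: subtract 1×row0 = (0, -1, 5, 0)
  row 2: subtract -4×row0 = (0, 5, -12, 6)
step 2: normalize row 1 (÷-1) = (0, 1, -5, 0)
  row 0: subtract 2×row1 = (1, 0, 7, 2)
  row 2: subtract 5×row1 = (0, 0, 13, 6)
step 3: normalize row 2 (÷13) = (0, 0, 1, 6/13)
  row 0: subtract 7×row2 = (1, 0, 0, -16/13)
  row 1: subtract -5×row2 = (0, 1, 0, 30/13)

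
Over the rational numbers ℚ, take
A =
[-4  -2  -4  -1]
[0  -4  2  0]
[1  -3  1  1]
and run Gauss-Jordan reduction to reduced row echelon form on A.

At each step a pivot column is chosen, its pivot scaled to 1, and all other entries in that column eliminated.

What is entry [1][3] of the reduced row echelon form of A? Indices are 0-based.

M[1][3] = -3/14

[1] R0 /= -4  ⇒  (1, 1/2, 1, 1/4)
     R2 -= 1·R0  ⇒  (0, -7/2, 0, 3/4)
[2] R1 /= -4  ⇒  (0, 1, -1/2, 0)
     R0 -= 1/2·R1  ⇒  (1, 0, 5/4, 1/4)
     R2 -= -7/2·R1  ⇒  (0, 0, -7/4, 3/4)
[3] R2 /= -7/4  ⇒  (0, 0, 1, -3/7)
     R0 -= 5/4·R2  ⇒  (1, 0, 0, 11/14)
     R1 -= -1/2·R2  ⇒  (0, 1, 0, -3/14)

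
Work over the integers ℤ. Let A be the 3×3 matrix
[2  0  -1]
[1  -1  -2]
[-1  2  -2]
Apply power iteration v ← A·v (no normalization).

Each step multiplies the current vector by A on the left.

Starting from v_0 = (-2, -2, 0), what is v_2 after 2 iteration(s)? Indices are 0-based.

v_0 = (-2, -2, 0).
v_1 = A·v_0 = (-4, 0, -2).
v_2 = A·v_1 = (-6, 0, 8).

v_2 = (-6, 0, 8)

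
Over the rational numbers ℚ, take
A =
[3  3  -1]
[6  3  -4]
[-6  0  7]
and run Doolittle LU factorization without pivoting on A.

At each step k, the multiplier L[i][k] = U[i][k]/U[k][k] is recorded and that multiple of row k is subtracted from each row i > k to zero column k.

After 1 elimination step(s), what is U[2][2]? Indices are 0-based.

k=0: U[0][0]=3
  eliminate (1,0): mult=2, new row 1: (0, -3, -2); set L[1][0]=2
  eliminate (2,0): mult=-2, new row 2: (0, 6, 5); set L[2][0]=-2

U[2][2] = 5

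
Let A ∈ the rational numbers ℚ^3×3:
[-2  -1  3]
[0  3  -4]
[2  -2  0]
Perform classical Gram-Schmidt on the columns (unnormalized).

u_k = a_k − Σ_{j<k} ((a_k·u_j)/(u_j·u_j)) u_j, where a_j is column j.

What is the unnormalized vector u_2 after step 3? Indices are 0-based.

Step 1: u_0 = a_0 = (-2, 0, 2).
Step 2: u_1 = a_1 − (-1/4)·u_0 = (-3/2, 3, -3/2).
Step 3: u_2 = a_2 − (-3/4)·u_0 − (-11/9)·u_1 = (-1/3, -1/3, -1/3).

u_2 = (-1/3, -1/3, -1/3)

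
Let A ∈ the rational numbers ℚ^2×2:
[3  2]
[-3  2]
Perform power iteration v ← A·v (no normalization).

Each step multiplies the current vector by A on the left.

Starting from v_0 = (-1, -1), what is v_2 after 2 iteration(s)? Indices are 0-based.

v_2 = (-13, 17)

v_0 = (-1, -1).
v_1 = A·v_0 = (-5, 1).
v_2 = A·v_1 = (-13, 17).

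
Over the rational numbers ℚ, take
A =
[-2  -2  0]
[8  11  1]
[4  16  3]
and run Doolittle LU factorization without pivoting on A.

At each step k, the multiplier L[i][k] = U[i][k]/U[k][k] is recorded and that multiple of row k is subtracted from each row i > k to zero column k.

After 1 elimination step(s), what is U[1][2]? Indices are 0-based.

Step 1: pivot at (0,0) is -2.
  row1 ← row1 − (-4)·row0  ⇒  L[1][0]=-4, U row1=(0, 3, 1)
  row2 ← row2 − (-2)·row0  ⇒  L[2][0]=-2, U row2=(0, 12, 3)

U[1][2] = 1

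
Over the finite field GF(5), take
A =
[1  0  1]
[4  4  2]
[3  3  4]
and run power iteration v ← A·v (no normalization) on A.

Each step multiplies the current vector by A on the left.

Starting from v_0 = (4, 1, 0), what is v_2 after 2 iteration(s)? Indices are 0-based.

v_2 = (4, 1, 2)

v_0 = (4, 1, 0).
v_1 = A·v_0 = (4, 0, 0).
v_2 = A·v_1 = (4, 1, 2).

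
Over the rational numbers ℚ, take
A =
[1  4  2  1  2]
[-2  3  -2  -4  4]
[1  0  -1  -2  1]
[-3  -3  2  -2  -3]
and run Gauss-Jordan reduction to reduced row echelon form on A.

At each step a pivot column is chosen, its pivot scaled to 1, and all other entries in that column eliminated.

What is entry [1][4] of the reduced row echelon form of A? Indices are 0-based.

M[1][4] = 10/13

step 1: normalize row 0 (÷1) = (1, 4, 2, 1, 2)
  row 1: subtract -2×row0 = (0, 11, 2, -2, 8)
  row 2: subtract 1×row0 = (0, -4, -3, -3, -1)
  row 3: subtract -3×row0 = (0, 9, 8, 1, 3)
step 2: normalize row 1 (÷11) = (0, 1, 2/11, -2/11, 8/11)
  row 0: subtract 4×row1 = (1, 0, 14/11, 19/11, -10/11)
  row 2: subtract -4×row1 = (0, 0, -25/11, -41/11, 21/11)
  row 3: subtract 9×row1 = (0, 0, 70/11, 29/11, -39/11)
step 3: normalize row 2 (÷-25/11) = (0, 0, 1, 41/25, -21/25)
  row 0: subtract 14/11×row2 = (1, 0, 0, -9/25, 4/25)
  row 1: subtract 2/11×row2 = (0, 1, 0, -12/25, 22/25)
  row 3: subtract 70/11×row2 = (0, 0, 0, -39/5, 9/5)
step 4: normalize row 3 (÷-39/5) = (0, 0, 0, 1, -3/13)
  row 0: subtract -9/25×row3 = (1, 0, 0, 0, 1/13)
  row 1: subtract -12/25×row3 = (0, 1, 0, 0, 10/13)
  row 2: subtract 41/25×row3 = (0, 0, 1, 0, -6/13)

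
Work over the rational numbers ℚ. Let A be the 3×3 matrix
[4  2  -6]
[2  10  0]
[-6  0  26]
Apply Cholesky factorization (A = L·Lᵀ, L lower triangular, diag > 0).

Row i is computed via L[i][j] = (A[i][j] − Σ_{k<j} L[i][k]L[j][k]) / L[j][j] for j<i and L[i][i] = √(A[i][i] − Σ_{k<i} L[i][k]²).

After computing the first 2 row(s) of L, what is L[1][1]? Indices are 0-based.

L[1][1] = 3

Step 1: L[0][0] = √(4) = 2.
  L[1][0] = (2) / L[0][0] = 1.
Step 2: L[1][1] = √(9) = 3.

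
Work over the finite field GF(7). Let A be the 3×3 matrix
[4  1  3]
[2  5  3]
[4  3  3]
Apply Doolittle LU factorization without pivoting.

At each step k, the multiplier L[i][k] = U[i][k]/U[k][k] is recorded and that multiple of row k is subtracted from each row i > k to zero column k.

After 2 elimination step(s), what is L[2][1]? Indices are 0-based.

L[2][1] = 2

Step 1: pivot at (0,0) is 4.
  row1 ← row1 − (4)·row0  ⇒  L[1][0]=4, U row1=(0, 1, 5)
  row2 ← row2 − (1)·row0  ⇒  L[2][0]=1, U row2=(0, 2, 0)
Step 2: pivot at (1,1) is 1.
  row2 ← row2 − (2)·row1  ⇒  L[2][1]=2, U row2=(0, 0, 4)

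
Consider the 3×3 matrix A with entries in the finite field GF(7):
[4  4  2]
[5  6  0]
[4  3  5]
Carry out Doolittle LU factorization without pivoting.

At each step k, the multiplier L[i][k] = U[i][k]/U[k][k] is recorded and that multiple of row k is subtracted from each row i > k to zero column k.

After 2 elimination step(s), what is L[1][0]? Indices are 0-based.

L[1][0] = 3

Step 1: pivot at (0,0) is 4.
  row1 ← row1 − (3)·row0  ⇒  L[1][0]=3, U row1=(0, 1, 1)
  row2 ← row2 − (1)·row0  ⇒  L[2][0]=1, U row2=(0, 6, 3)
Step 2: pivot at (1,1) is 1.
  row2 ← row2 − (6)·row1  ⇒  L[2][1]=6, U row2=(0, 0, 4)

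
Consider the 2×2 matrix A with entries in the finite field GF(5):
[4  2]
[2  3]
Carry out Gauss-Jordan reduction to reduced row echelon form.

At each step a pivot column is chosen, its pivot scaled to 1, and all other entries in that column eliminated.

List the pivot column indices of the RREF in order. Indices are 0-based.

pivot(0,0)=4: scale R0 → (1, 3)
  clear (1,0): R1 −= (2)R0 → (0, 2)
pivot(1,1)=2: scale R1 → (0, 1)
  clear (0,1): R0 −= (3)R1 → (1, 0)

pivot columns: 0, 1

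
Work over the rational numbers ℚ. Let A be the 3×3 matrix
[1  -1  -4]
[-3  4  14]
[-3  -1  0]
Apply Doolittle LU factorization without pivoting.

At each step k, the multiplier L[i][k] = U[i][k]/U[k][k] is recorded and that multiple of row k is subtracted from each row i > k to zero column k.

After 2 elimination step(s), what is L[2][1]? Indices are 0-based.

L[2][1] = -4

[col 0] pivot 1
  R1 -= -3*R0 → (0, 1, 2)  (L[1][0] := -3)
  R2 -= -3*R0 → (0, -4, -12)  (L[2][0] := -3)
[col 1] pivot 1
  R2 -= -4*R1 → (0, 0, -4)  (L[2][1] := -4)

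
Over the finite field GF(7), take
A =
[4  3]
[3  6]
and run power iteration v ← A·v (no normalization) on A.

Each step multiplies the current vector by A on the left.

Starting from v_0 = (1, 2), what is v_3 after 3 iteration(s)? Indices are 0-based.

v_0 = (1, 2).
v_1 = A·v_0 = (3, 1).
v_2 = A·v_1 = (1, 1).
v_3 = A·v_2 = (0, 2).

v_3 = (0, 2)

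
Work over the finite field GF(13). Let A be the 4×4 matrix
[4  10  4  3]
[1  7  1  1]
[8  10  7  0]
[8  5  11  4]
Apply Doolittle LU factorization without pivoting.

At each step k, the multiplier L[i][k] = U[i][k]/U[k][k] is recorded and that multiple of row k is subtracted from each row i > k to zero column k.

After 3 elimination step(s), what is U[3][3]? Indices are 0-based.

[col 0] pivot 4
  R1 -= 10*R0 → (0, 11, 0, 10)  (L[1][0] := 10)
  R2 -= 2*R0 → (0, 3, 12, 7)  (L[2][0] := 2)
  R3 -= 2*R0 → (0, 11, 3, 11)  (L[3][0] := 2)
[col 1] pivot 11
  R2 -= 5*R1 → (0, 0, 12, 9)  (L[2][1] := 5)
  R3 -= 1*R1 → (0, 0, 3, 1)  (L[3][1] := 1)
[col 2] pivot 12
  R3 -= 10*R2 → (0, 0, 0, 2)  (L[3][2] := 10)

U[3][3] = 2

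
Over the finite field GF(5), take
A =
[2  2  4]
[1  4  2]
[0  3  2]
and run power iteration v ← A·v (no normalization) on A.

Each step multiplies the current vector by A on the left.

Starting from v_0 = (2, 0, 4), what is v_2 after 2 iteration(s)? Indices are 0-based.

v_2 = (2, 1, 1)

v_0 = (2, 0, 4).
v_1 = A·v_0 = (0, 0, 3).
v_2 = A·v_1 = (2, 1, 1).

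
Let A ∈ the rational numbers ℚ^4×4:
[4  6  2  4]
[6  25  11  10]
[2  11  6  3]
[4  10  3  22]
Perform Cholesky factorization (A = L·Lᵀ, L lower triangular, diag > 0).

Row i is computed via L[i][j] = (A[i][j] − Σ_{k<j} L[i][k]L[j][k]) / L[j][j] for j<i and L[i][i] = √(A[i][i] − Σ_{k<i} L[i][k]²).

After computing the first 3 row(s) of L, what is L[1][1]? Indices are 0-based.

Step 1: L[0][0] = √(4) = 2.
  L[1][0] = (6) / L[0][0] = 3.
Step 2: L[1][1] = √(16) = 4.
  L[2][0] = (2) / L[0][0] = 1.
  L[2][1] = (8) / L[1][1] = 2.
Step 3: L[2][2] = √(1) = 1.

L[1][1] = 4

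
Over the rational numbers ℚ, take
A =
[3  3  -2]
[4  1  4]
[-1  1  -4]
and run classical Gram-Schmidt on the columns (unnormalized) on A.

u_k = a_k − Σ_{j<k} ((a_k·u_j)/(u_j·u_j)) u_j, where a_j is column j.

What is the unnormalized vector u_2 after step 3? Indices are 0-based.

Step 1: u_0 = a_0 = (3, 4, -1).
Step 2: u_1 = a_1 − (6/13)·u_0 = (21/13, -11/13, 19/13).
Step 3: u_2 = a_2 − (7/13)·u_0 − (-162/71)·u_1 = (5/71, -6/71, -9/71).

u_2 = (5/71, -6/71, -9/71)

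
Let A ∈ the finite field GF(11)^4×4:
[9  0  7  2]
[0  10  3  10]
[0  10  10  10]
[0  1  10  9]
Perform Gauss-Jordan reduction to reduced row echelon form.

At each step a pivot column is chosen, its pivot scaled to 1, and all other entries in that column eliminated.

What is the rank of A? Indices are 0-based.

step 1: normalize row 0 (÷9) = (1, 0, 2, 10)
step 2: normalize row 1 (÷10) = (0, 1, 8, 1)
  row 2: subtract 10×row1 = (0, 0, 7, 0)
  row 3: subtract 1×row1 = (0, 0, 2, 8)
step 3: normalize row 2 (÷7) = (0, 0, 1, 0)
  row 0: subtract 2×row2 = (1, 0, 0, 10)
  row 1: subtract 8×row2 = (0, 1, 0, 1)
  row 3: subtract 2×row2 = (0, 0, 0, 8)
step 4: normalize row 3 (÷8) = (0, 0, 0, 1)
  row 0: subtract 10×row3 = (1, 0, 0, 0)
  row 1: subtract 1×row3 = (0, 1, 0, 0)

rank = 4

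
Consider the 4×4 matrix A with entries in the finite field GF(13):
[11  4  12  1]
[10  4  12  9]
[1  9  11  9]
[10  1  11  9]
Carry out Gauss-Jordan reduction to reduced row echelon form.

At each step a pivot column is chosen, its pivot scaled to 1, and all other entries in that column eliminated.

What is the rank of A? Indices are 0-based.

step 1: normalize row 0 (÷11) = (1, 11, 7, 6)
  row 1: subtract 10×row0 = (0, 11, 7, 1)
  row 2: subtract 1×row0 = (0, 11, 4, 3)
  row 3: subtract 10×row0 = (0, 8, 6, 1)
step 2: normalize row 1 (÷11) = (0, 1, 3, 6)
  row 0: subtract 11×row1 = (1, 0, 0, 5)
  row 2: subtract 11×row1 = (0, 0, 10, 2)
  row 3: subtract 8×row1 = (0, 0, 8, 5)
step 3: normalize row 2 (÷10) = (0, 0, 1, 8)
  row 1: subtract 3×row2 = (0, 1, 0, 8)
  row 3: subtract 8×row2 = (0, 0, 0, 6)
step 4: normalize row 3 (÷6) = (0, 0, 0, 1)
  row 0: subtract 5×row3 = (1, 0, 0, 0)
  row 1: subtract 8×row3 = (0, 1, 0, 0)
  row 2: subtract 8×row3 = (0, 0, 1, 0)

rank = 4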